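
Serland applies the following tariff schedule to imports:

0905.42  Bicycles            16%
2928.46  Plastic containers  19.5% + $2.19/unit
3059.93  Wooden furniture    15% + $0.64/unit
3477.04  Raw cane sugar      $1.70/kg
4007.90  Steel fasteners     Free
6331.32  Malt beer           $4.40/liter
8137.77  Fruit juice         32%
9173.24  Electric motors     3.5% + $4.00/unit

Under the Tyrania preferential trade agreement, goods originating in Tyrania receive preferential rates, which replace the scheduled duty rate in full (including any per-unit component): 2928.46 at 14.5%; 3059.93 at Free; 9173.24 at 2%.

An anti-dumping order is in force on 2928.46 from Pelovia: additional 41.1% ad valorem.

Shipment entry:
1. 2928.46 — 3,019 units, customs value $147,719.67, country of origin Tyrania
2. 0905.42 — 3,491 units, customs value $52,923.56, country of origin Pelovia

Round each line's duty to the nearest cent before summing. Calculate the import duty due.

$29,887.12

Line 1 (2928.46, Tyrania, 3,019 units, $147,719.67):
Base rate for 2928.46 is 19.5% + $2.19/unit.
Origin Tyrania qualifies under the Serland–Tyrania agreement and 2928.46 is covered: preferential rate 14.5% applies instead.
The additional-duty order on 2928.46 targets Pelovia, not Tyrania; it does not apply.
Duty = $147,719.67 × 14.5% = $21,419.35.
Line 2 (0905.42, Pelovia, 3,491 units, $52,923.56):
Base rate for 0905.42 is 16%.
Duty = $52,923.56 × 16% = $8,467.77.
Total = $21,419.35 + $8,467.77 = $29,887.12.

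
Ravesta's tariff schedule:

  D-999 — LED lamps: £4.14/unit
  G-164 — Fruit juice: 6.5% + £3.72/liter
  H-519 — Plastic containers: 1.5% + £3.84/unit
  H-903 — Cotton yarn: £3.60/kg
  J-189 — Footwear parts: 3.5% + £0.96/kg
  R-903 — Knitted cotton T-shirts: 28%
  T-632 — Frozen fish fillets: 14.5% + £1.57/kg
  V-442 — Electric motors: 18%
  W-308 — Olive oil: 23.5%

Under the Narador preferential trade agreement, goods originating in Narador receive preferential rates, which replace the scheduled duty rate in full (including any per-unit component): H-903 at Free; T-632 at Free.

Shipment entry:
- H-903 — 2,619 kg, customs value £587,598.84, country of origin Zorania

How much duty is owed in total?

£9,428.40

Line 1 (H-903, Zorania, 2,619 kg, £587,598.84):
Base rate for H-903 is £3.60/kg.
H-903 has an FTA preferential rate, but origin Zorania is not Narador; base rate stands.
Duty = 2,619 × £3.60 = £9,428.40.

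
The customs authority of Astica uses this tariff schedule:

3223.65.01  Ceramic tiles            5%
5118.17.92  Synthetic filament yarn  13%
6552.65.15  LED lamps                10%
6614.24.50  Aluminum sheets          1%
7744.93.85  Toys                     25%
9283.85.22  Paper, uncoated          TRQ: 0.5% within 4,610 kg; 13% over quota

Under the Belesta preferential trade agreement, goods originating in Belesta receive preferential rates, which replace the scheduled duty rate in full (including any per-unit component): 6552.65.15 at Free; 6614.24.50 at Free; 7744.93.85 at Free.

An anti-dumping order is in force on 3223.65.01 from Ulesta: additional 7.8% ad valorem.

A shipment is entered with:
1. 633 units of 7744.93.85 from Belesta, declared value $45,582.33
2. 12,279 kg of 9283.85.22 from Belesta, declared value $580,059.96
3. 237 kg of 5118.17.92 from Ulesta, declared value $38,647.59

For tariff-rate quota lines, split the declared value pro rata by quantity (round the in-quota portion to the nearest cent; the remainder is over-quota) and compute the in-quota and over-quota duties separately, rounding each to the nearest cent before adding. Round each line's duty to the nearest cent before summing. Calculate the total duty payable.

$53,209.93

Line 1 (7744.93.85, Belesta, 633 units, $45,582.33):
Base rate for 7744.93.85 is 25%.
Origin Belesta qualifies under the Astica–Belesta agreement and 7744.93.85 is covered: preferential rate Free applies instead.
Duty = $45,582.33 × 0% = $0.00.
Line 2 (9283.85.22, Belesta, 12,279 kg, $580,059.96):
Code 9283.85.22 is under a tariff-rate quota (threshold 4,610 kg). In-quota: 4,610 kg at 0.5%; over-quota: 7,669 kg at 13%.
Pro-rata value split: in-quota = $580,059.96 × 4,610/12,279 = $217,776.40; over-quota = $580,059.96 − $217,776.40 = $362,283.56.
In-quota duty = $217,776.40 × 0.5% = $1,088.88. Over-quota duty = $362,283.56 × 13% = $47,096.86.
Line duty = $1,088.88 + $47,096.86 = $48,185.74.
Line 3 (5118.17.92, Ulesta, 237 kg, $38,647.59):
Base rate for 5118.17.92 is 13%.
Duty = $38,647.59 × 13% = $5,024.19.
Total = $0.00 + $48,185.74 + $5,024.19 = $53,209.93.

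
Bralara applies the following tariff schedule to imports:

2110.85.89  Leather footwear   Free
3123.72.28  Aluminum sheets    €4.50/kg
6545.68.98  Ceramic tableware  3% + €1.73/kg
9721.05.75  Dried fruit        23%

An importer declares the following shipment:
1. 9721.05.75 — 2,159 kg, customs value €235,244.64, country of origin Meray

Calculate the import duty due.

Line 1 (9721.05.75, Meray, 2,159 kg, €235,244.64):
Base rate for 9721.05.75 is 23%.
Duty = €235,244.64 × 23% = €54,106.27.

€54,106.27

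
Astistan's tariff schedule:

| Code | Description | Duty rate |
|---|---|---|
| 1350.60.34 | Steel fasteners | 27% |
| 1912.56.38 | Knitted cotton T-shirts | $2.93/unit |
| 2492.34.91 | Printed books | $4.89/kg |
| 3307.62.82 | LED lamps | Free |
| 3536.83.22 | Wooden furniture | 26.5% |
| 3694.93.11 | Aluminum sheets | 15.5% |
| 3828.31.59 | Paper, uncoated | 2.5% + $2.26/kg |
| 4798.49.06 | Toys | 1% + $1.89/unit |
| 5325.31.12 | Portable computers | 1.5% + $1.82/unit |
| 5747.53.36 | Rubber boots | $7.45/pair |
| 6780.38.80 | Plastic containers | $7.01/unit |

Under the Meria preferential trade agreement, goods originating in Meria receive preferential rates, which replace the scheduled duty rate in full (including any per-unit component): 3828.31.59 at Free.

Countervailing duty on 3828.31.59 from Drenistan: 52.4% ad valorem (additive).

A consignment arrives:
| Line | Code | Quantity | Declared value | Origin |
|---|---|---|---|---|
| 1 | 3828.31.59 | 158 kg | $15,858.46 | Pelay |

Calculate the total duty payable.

$753.54

Line 1 (3828.31.59, Pelay, 158 kg, $15,858.46):
Base rate for 3828.31.59 is 2.5% + $2.26/kg.
3828.31.59 has an FTA preferential rate, but origin Pelay is not Meria; base rate stands.
The additional-duty order on 3828.31.59 targets Drenistan, not Pelay; it does not apply.
Duty = $15,858.46 × 2.5% + 158 × $2.26 = $753.54.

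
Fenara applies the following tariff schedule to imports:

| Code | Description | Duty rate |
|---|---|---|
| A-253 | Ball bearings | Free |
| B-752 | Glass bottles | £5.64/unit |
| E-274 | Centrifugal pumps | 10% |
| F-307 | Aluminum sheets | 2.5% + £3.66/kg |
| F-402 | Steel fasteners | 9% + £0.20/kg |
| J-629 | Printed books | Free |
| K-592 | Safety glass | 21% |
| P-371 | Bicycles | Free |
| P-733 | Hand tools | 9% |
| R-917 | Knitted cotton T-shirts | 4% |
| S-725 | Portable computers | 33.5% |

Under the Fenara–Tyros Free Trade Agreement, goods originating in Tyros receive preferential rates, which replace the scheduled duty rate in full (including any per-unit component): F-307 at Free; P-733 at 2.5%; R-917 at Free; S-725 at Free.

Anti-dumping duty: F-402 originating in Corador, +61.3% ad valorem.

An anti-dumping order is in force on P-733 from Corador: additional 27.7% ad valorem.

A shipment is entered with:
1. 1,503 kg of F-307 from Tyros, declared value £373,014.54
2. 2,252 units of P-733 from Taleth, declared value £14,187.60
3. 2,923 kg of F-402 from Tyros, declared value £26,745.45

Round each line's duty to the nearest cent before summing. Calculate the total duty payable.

£4,268.57

Line 1 (F-307, Tyros, 1,503 kg, £373,014.54):
Base rate for F-307 is 2.5% + £3.66/kg.
Origin Tyros qualifies under the Fenara–Tyros agreement and F-307 is covered: preferential rate Free applies instead.
Duty = £373,014.54 × 0% = £0.00.
Line 2 (P-733, Taleth, 2,252 units, £14,187.60):
Base rate for P-733 is 9%.
P-733 has an FTA preferential rate, but origin Taleth is not Tyros; base rate stands.
The additional-duty order on P-733 targets Corador, not Taleth; it does not apply.
Duty = £14,187.60 × 9% = £1,276.88.
Line 3 (F-402, Tyros, 2,923 kg, £26,745.45):
Base rate for F-402 is 9% + £0.20/kg.
Origin Tyros is the FTA partner but F-402 is not on the preference list; base rate stands.
The additional-duty order on F-402 targets Corador, not Tyros; it does not apply.
Duty = £26,745.45 × 9% + 2,923 × £0.20 = £2,991.69.
Total = £0.00 + £1,276.88 + £2,991.69 = £4,268.57.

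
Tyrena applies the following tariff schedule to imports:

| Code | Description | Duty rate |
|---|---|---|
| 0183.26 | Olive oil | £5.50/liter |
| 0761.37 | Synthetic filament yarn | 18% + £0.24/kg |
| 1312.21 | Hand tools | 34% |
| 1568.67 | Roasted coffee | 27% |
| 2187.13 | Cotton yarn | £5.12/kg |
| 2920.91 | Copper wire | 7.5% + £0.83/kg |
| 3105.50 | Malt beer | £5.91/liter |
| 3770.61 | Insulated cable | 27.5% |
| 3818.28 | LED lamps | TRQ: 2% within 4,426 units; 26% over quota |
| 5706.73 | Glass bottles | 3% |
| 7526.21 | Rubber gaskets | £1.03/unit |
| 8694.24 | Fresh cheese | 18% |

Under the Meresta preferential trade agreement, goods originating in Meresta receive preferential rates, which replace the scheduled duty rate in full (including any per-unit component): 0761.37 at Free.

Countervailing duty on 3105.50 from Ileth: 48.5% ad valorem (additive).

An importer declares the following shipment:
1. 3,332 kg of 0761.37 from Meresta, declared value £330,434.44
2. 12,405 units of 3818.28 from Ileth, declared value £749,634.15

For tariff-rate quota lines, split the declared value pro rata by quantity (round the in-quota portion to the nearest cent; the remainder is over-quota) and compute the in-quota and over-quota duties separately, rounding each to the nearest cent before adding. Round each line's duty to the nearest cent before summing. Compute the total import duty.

Line 1 (0761.37, Meresta, 3,332 kg, £330,434.44):
Base rate for 0761.37 is 18% + £0.24/kg.
Origin Meresta qualifies under the Tyrena–Meresta agreement and 0761.37 is covered: preferential rate Free applies instead.
Duty = £330,434.44 × 0% = £0.00.
Line 2 (3818.28, Ileth, 12,405 units, £749,634.15):
Code 3818.28 is under a tariff-rate quota (threshold 4,426 units). In-quota: 4,426 units at 2%; over-quota: 7,979 units at 26%.
Pro-rata value split: in-quota = £749,634.15 × 4,426/12,405 = £267,463.18; over-quota = £749,634.15 − £267,463.18 = £482,170.97.
In-quota duty = £267,463.18 × 2% = £5,349.26. Over-quota duty = £482,170.97 × 26% = £125,364.45.
Line duty = £5,349.26 + £125,364.45 = £130,713.71.
Total = £0.00 + £130,713.71 = £130,713.71.

£130,713.71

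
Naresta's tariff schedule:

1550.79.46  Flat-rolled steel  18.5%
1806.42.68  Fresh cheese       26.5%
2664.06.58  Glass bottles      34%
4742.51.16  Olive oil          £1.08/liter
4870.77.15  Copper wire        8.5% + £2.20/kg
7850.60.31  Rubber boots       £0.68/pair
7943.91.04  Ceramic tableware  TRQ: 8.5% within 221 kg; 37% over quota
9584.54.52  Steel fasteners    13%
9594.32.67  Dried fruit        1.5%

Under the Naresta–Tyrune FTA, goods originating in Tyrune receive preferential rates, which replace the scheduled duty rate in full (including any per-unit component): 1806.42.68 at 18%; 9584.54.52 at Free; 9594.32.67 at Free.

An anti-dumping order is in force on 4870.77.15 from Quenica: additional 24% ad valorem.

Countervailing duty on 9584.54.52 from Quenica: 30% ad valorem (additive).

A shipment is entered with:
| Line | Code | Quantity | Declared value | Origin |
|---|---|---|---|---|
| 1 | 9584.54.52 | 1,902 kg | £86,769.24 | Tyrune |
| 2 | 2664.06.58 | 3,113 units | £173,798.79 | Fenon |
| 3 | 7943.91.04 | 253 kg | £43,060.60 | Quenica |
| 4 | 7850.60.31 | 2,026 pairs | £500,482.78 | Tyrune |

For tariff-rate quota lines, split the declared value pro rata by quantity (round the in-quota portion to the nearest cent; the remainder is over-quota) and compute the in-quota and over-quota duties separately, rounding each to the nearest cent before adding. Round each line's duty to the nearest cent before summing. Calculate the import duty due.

£65,681.65

Line 1 (9584.54.52, Tyrune, 1,902 kg, £86,769.24):
Base rate for 9584.54.52 is 13%.
Origin Tyrune qualifies under the Naresta–Tyrune agreement and 9584.54.52 is covered: preferential rate Free applies instead.
The additional-duty order on 9584.54.52 targets Quenica, not Tyrune; it does not apply.
Duty = £86,769.24 × 0% = £0.00.
Line 2 (2664.06.58, Fenon, 3,113 units, £173,798.79):
Base rate for 2664.06.58 is 34%.
Duty = £173,798.79 × 34% = £59,091.59.
Line 3 (7943.91.04, Quenica, 253 kg, £43,060.60):
Code 7943.91.04 is under a tariff-rate quota (threshold 221 kg). In-quota: 221 kg at 8.5%; over-quota: 32 kg at 37%.
Pro-rata value split: in-quota = £43,060.60 × 221/253 = £37,614.20; over-quota = £43,060.60 − £37,614.20 = £5,446.40.
In-quota duty = £37,614.20 × 8.5% = £3,197.21. Over-quota duty = £5,446.40 × 37% = £2,015.17.
Line duty = £3,197.21 + £2,015.17 = £5,212.38.
Line 4 (7850.60.31, Tyrune, 2,026 pairs, £500,482.78):
Base rate for 7850.60.31 is £0.68/pair.
Origin Tyrune is the FTA partner but 7850.60.31 is not on the preference list; base rate stands.
Duty = 2,026 × £0.68 = £1,377.68.
Total = £0.00 + £59,091.59 + £5,212.38 + £1,377.68 = £65,681.65.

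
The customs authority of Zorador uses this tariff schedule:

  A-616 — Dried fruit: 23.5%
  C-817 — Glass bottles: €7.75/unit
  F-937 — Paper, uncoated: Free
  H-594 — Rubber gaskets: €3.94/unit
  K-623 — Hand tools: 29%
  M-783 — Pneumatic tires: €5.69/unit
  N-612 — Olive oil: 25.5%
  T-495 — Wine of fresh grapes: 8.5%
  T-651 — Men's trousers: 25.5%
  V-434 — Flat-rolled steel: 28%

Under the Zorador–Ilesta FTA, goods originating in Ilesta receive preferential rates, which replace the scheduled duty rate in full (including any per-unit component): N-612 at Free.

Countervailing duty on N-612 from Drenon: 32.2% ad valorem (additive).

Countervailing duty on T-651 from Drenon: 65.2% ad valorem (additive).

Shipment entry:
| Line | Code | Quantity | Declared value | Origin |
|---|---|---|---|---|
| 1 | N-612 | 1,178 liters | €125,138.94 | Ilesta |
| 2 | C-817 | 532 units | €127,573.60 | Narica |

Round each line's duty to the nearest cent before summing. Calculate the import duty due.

€4,123.00

Line 1 (N-612, Ilesta, 1,178 liters, €125,138.94):
Base rate for N-612 is 25.5%.
Origin Ilesta qualifies under the Zorador–Ilesta agreement and N-612 is covered: preferential rate Free applies instead.
The additional-duty order on N-612 targets Drenon, not Ilesta; it does not apply.
Duty = €125,138.94 × 0% = €0.00.
Line 2 (C-817, Narica, 532 units, €127,573.60):
Base rate for C-817 is €7.75/unit.
Duty = 532 × €7.75 = €4,123.00.
Total = €0.00 + €4,123.00 = €4,123.00.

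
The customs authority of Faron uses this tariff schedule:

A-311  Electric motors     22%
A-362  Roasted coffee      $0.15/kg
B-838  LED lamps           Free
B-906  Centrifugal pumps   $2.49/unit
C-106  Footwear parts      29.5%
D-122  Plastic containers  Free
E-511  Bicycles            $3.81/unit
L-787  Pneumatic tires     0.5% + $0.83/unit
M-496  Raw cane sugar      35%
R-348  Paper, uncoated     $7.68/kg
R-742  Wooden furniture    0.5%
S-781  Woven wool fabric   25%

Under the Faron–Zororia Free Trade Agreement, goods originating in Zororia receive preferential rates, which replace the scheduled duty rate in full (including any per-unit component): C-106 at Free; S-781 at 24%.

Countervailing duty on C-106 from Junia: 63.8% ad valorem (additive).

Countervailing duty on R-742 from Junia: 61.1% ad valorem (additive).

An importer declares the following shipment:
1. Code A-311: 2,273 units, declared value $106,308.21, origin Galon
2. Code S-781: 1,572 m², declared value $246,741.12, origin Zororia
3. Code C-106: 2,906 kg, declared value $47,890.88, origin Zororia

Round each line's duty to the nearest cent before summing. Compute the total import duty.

$82,605.68

Line 1 (A-311, Galon, 2,273 units, $106,308.21):
Base rate for A-311 is 22%.
Duty = $106,308.21 × 22% = $23,387.81.
Line 2 (S-781, Zororia, 1,572 m², $246,741.12):
Base rate for S-781 is 25%.
Origin Zororia qualifies under the Faron–Zororia agreement and S-781 is covered: preferential rate 24% applies instead.
Duty = $246,741.12 × 24% = $59,217.87.
Line 3 (C-106, Zororia, 2,906 kg, $47,890.88):
Base rate for C-106 is 29.5%.
Origin Zororia qualifies under the Faron–Zororia agreement and C-106 is covered: preferential rate Free applies instead.
The additional-duty order on C-106 targets Junia, not Zororia; it does not apply.
Duty = $47,890.88 × 0% = $0.00.
Total = $23,387.81 + $59,217.87 + $0.00 = $82,605.68.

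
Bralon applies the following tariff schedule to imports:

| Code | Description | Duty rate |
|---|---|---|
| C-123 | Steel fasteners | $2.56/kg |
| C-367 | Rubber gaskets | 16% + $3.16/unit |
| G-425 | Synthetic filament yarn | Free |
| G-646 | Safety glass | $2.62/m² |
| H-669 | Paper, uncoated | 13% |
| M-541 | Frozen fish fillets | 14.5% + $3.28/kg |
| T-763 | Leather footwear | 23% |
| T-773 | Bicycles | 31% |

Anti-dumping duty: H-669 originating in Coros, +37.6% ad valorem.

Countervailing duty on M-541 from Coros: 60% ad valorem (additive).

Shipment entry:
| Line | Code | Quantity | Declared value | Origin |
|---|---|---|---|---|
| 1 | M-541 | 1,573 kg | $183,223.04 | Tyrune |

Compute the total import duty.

$31,726.78

Line 1 (M-541, Tyrune, 1,573 kg, $183,223.04):
Base rate for M-541 is 14.5% + $3.28/kg.
The additional-duty order on M-541 targets Coros, not Tyrune; it does not apply.
Duty = $183,223.04 × 14.5% + 1,573 × $3.28 = $31,726.78.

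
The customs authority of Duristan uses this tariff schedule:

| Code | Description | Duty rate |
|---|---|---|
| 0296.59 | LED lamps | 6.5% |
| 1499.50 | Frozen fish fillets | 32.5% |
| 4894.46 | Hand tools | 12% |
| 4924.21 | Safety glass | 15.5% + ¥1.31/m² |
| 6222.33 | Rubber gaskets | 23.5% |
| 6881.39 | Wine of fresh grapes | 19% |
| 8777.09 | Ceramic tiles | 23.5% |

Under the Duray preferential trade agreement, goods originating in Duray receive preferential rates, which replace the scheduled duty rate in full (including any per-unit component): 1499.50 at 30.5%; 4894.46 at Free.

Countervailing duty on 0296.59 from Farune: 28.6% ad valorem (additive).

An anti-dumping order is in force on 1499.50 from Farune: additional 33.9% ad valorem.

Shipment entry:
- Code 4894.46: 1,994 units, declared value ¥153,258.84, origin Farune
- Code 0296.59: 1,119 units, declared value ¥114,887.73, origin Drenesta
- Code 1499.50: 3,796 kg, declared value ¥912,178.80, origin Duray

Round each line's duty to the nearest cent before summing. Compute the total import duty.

Line 1 (4894.46, Farune, 1,994 units, ¥153,258.84):
Base rate for 4894.46 is 12%.
4894.46 has an FTA preferential rate, but origin Farune is not Duray; base rate stands.
Duty = ¥153,258.84 × 12% = ¥18,391.06.
Line 2 (0296.59, Drenesta, 1,119 units, ¥114,887.73):
Base rate for 0296.59 is 6.5%.
The additional-duty order on 0296.59 targets Farune, not Drenesta; it does not apply.
Duty = ¥114,887.73 × 6.5% = ¥7,467.70.
Line 3 (1499.50, Duray, 3,796 kg, ¥912,178.80):
Base rate for 1499.50 is 32.5%.
Origin Duray qualifies under the Duristan–Duray agreement and 1499.50 is covered: preferential rate 30.5% applies instead.
The additional-duty order on 1499.50 targets Farune, not Duray; it does not apply.
Duty = ¥912,178.80 × 30.5% = ¥278,214.53.
Total = ¥18,391.06 + ¥7,467.70 + ¥278,214.53 = ¥304,073.29.

¥304,073.29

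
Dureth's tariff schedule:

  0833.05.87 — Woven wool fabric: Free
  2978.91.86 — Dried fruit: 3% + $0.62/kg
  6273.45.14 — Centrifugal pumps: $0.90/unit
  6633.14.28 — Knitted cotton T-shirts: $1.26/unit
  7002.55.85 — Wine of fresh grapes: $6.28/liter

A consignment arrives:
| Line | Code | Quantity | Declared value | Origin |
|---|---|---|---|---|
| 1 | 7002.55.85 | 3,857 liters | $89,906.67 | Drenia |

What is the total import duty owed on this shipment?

Line 1 (7002.55.85, Drenia, 3,857 liters, $89,906.67):
Base rate for 7002.55.85 is $6.28/liter.
Duty = 3,857 × $6.28 = $24,221.96.

$24,221.96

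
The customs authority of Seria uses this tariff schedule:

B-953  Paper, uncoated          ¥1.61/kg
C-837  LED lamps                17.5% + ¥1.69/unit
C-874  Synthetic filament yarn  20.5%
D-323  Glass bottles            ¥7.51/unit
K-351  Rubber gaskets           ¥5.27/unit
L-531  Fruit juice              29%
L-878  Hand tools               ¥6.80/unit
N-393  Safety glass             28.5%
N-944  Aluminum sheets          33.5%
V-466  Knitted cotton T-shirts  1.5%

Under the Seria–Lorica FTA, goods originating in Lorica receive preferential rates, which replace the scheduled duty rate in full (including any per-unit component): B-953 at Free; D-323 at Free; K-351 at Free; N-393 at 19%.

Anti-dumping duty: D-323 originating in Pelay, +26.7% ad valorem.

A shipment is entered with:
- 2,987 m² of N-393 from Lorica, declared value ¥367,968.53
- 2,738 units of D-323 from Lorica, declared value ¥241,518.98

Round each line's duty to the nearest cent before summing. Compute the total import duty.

Line 1 (N-393, Lorica, 2,987 m², ¥367,968.53):
Base rate for N-393 is 28.5%.
Origin Lorica qualifies under the Seria–Lorica agreement and N-393 is covered: preferential rate 19% applies instead.
Duty = ¥367,968.53 × 19% = ¥69,914.02.
Line 2 (D-323, Lorica, 2,738 units, ¥241,518.98):
Base rate for D-323 is ¥7.51/unit.
Origin Lorica qualifies under the Seria–Lorica agreement and D-323 is covered: preferential rate Free applies instead.
The additional-duty order on D-323 targets Pelay, not Lorica; it does not apply.
Duty = ¥241,518.98 × 0% = ¥0.00.
Total = ¥69,914.02 + ¥0.00 = ¥69,914.02.

¥69,914.02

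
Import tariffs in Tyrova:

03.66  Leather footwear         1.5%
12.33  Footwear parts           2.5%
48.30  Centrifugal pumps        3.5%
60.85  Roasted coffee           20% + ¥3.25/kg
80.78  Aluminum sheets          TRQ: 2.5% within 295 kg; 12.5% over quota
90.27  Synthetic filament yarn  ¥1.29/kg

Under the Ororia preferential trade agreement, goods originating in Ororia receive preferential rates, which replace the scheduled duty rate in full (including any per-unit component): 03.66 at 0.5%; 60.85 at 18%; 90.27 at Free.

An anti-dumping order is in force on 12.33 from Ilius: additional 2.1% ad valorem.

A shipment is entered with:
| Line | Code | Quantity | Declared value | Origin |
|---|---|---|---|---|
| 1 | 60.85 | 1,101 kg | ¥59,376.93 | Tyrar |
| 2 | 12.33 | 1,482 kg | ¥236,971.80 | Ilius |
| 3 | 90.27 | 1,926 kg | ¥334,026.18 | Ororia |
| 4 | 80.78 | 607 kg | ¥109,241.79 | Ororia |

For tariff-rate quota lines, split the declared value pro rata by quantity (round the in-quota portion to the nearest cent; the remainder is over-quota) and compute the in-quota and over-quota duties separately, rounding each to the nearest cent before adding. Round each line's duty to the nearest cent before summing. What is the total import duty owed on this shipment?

Line 1 (60.85, Tyrar, 1,101 kg, ¥59,376.93):
Base rate for 60.85 is 20% + ¥3.25/kg.
60.85 has an FTA preferential rate, but origin Tyrar is not Ororia; base rate stands.
Duty = ¥59,376.93 × 20% + 1,101 × ¥3.25 = ¥15,453.64.
Line 2 (12.33, Ilius, 1,482 kg, ¥236,971.80):
Base rate for 12.33 is 2.5%.
Additional duty on 12.33 from Ilius: +2.1%. Applied ad valorem rate: 2.5% + 2.1% = 4.6%.
Duty = ¥236,971.80 × 4.6% = ¥10,900.70.
Line 3 (90.27, Ororia, 1,926 kg, ¥334,026.18):
Base rate for 90.27 is ¥1.29/kg.
Origin Ororia qualifies under the Tyrova–Ororia agreement and 90.27 is covered: preferential rate Free applies instead.
Duty = ¥334,026.18 × 0% = ¥0.00.
Line 4 (80.78, Ororia, 607 kg, ¥109,241.79):
Code 80.78 is under a tariff-rate quota (threshold 295 kg). In-quota: 295 kg at 2.5%; over-quota: 312 kg at 12.5%.
Pro-rata value split: in-quota = ¥109,241.79 × 295/607 = ¥53,091.15; over-quota = ¥109,241.79 − ¥53,091.15 = ¥56,150.64.
In-quota duty = ¥53,091.15 × 2.5% = ¥1,327.28. Over-quota duty = ¥56,150.64 × 12.5% = ¥7,018.83.
Line duty = ¥1,327.28 + ¥7,018.83 = ¥8,346.11.
Total = ¥15,453.64 + ¥10,900.70 + ¥0.00 + ¥8,346.11 = ¥34,700.45.

¥34,700.45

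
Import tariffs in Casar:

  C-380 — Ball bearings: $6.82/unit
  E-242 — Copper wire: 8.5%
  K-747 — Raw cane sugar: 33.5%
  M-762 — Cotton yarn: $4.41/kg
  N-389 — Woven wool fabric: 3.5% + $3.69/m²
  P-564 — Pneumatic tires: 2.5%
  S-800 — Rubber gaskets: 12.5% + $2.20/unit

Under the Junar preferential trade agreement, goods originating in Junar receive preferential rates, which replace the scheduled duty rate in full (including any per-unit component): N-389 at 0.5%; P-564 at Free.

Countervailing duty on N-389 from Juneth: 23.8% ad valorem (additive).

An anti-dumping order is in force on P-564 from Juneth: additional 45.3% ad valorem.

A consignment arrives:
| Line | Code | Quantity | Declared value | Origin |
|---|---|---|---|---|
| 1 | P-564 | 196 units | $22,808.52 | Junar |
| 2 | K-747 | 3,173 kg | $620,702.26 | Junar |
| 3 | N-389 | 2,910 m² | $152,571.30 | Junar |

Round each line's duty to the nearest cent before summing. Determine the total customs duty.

Line 1 (P-564, Junar, 196 units, $22,808.52):
Base rate for P-564 is 2.5%.
Origin Junar qualifies under the Casar–Junar agreement and P-564 is covered: preferential rate Free applies instead.
The additional-duty order on P-564 targets Juneth, not Junar; it does not apply.
Duty = $22,808.52 × 0% = $0.00.
Line 2 (K-747, Junar, 3,173 kg, $620,702.26):
Base rate for K-747 is 33.5%.
Origin Junar is the FTA partner but K-747 is not on the preference list; base rate stands.
Duty = $620,702.26 × 33.5% = $207,935.26.
Line 3 (N-389, Junar, 2,910 m², $152,571.30):
Base rate for N-389 is 3.5% + $3.69/m².
Origin Junar qualifies under the Casar–Junar agreement and N-389 is covered: preferential rate 0.5% applies instead.
The additional-duty order on N-389 targets Juneth, not Junar; it does not apply.
Duty = $152,571.30 × 0.5% = $762.86.
Total = $0.00 + $207,935.26 + $762.86 = $208,698.12.

$208,698.12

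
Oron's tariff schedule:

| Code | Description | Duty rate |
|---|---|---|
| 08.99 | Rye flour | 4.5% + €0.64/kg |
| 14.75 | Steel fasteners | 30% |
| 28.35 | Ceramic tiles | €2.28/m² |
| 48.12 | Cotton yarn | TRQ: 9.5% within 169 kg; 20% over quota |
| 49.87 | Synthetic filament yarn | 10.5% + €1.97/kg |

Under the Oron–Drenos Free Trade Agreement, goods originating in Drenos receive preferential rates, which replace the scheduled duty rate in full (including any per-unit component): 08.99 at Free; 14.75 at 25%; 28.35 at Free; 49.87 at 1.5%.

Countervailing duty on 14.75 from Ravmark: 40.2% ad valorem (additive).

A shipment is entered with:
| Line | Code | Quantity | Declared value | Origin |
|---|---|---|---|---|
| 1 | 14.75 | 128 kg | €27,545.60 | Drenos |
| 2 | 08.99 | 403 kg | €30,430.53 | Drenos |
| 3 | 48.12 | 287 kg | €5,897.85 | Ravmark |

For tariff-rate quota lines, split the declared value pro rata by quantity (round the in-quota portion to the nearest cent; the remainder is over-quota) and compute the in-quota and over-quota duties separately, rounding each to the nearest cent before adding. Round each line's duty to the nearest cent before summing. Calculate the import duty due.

Line 1 (14.75, Drenos, 128 kg, €27,545.60):
Base rate for 14.75 is 30%.
Origin Drenos qualifies under the Oron–Drenos agreement and 14.75 is covered: preferential rate 25% applies instead.
The additional-duty order on 14.75 targets Ravmark, not Drenos; it does not apply.
Duty = €27,545.60 × 25% = €6,886.40.
Line 2 (08.99, Drenos, 403 kg, €30,430.53):
Base rate for 08.99 is 4.5% + €0.64/kg.
Origin Drenos qualifies under the Oron–Drenos agreement and 08.99 is covered: preferential rate Free applies instead.
Duty = €30,430.53 × 0% = €0.00.
Line 3 (48.12, Ravmark, 287 kg, €5,897.85):
Code 48.12 is under a tariff-rate quota (threshold 169 kg). In-quota: 169 kg at 9.5%; over-quota: 118 kg at 20%.
Pro-rata value split: in-quota = €5,897.85 × 169/287 = €3,472.95; over-quota = €5,897.85 − €3,472.95 = €2,424.90.
In-quota duty = €3,472.95 × 9.5% = €329.93. Over-quota duty = €2,424.90 × 20% = €484.98.
Line duty = €329.93 + €484.98 = €814.91.
Total = €6,886.40 + €0.00 + €814.91 = €7,701.31.

€7,701.31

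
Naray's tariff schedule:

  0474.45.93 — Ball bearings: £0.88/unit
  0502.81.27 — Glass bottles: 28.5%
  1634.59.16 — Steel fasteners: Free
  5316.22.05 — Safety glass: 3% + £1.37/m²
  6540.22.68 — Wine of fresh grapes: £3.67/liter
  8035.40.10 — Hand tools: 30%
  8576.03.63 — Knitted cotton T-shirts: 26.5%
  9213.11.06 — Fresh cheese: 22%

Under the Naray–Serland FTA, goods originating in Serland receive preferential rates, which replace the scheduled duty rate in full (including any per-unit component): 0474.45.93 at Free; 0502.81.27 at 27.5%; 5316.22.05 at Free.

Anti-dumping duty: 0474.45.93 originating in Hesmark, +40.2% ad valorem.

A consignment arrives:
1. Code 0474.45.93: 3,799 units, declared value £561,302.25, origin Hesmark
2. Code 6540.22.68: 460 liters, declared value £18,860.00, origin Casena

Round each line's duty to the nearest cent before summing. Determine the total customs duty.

Line 1 (0474.45.93, Hesmark, 3,799 units, £561,302.25):
Base rate for 0474.45.93 is £0.88/unit.
0474.45.93 has an FTA preferential rate, but origin Hesmark is not Serland; base rate stands.
Additional duty on 0474.45.93 from Hesmark: +40.2% ad valorem. Applied ad valorem rate = 40.2%.
Duty = £561,302.25 × 40.2% + 3,799 × £0.88 = £228,986.62.
Line 2 (6540.22.68, Casena, 460 liters, £18,860.00):
Base rate for 6540.22.68 is £3.67/liter.
Duty = 460 × £3.67 = £1,688.20.
Total = £228,986.62 + £1,688.20 = £230,674.82.

£230,674.82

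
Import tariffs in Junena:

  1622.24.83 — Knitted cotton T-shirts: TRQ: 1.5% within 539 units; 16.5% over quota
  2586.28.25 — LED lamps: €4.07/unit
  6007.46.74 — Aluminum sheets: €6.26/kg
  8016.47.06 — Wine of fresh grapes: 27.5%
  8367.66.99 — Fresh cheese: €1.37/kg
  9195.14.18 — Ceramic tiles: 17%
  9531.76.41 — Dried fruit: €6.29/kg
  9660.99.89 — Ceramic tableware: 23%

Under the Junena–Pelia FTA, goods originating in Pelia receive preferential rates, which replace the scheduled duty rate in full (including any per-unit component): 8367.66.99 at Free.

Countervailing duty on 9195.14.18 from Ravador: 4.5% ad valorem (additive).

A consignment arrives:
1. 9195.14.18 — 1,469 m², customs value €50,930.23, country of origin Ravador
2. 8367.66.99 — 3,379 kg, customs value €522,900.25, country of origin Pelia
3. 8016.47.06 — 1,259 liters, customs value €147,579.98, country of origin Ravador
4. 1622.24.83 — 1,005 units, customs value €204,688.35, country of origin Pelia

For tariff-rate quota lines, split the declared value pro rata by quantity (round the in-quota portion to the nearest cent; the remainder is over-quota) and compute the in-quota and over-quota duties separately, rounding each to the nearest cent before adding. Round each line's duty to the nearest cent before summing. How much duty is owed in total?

Line 1 (9195.14.18, Ravador, 1,469 m², €50,930.23):
Base rate for 9195.14.18 is 17%.
Additional duty on 9195.14.18 from Ravador: +4.5%. Applied ad valorem rate: 17% + 4.5% = 21.5%.
Duty = €50,930.23 × 21.5% = €10,950.00.
Line 2 (8367.66.99, Pelia, 3,379 kg, €522,900.25):
Base rate for 8367.66.99 is €1.37/kg.
Origin Pelia qualifies under the Junena–Pelia agreement and 8367.66.99 is covered: preferential rate Free applies instead.
Duty = €522,900.25 × 0% = €0.00.
Line 3 (8016.47.06, Ravador, 1,259 liters, €147,579.98):
Base rate for 8016.47.06 is 27.5%.
Duty = €147,579.98 × 27.5% = €40,584.49.
Line 4 (1622.24.83, Pelia, 1,005 units, €204,688.35):
Code 1622.24.83 is under a tariff-rate quota (threshold 539 units). In-quota: 539 units at 1.5%; over-quota: 466 units at 16.5%.
Pro-rata value split: in-quota = €204,688.35 × 539/1,005 = €109,778.13; over-quota = €204,688.35 − €109,778.13 = €94,910.22.
In-quota duty = €109,778.13 × 1.5% = €1,646.67. Over-quota duty = €94,910.22 × 16.5% = €15,660.19.
Line duty = €1,646.67 + €15,660.19 = €17,306.86.
Total = €10,950.00 + €0.00 + €40,584.49 + €17,306.86 = €68,841.35.

€68,841.35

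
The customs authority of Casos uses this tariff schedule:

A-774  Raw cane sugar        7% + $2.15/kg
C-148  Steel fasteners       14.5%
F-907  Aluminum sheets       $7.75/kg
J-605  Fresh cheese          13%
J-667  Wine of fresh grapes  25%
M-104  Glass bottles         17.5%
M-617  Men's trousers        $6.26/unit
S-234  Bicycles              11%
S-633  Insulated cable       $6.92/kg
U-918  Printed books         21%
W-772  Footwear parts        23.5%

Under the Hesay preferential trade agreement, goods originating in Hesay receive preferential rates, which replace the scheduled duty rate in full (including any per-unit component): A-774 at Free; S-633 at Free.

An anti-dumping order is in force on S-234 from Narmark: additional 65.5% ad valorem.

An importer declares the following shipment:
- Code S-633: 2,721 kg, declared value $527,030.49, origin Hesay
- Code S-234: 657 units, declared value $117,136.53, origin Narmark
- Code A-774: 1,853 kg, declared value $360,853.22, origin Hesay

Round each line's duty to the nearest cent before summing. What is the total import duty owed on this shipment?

$89,609.45

Line 1 (S-633, Hesay, 2,721 kg, $527,030.49):
Base rate for S-633 is $6.92/kg.
Origin Hesay qualifies under the Casos–Hesay agreement and S-633 is covered: preferential rate Free applies instead.
Duty = $527,030.49 × 0% = $0.00.
Line 2 (S-234, Narmark, 657 units, $117,136.53):
Base rate for S-234 is 11%.
Additional duty on S-234 from Narmark: +65.5%. Applied ad valorem rate: 11% + 65.5% = 76.5%.
Duty = $117,136.53 × 76.5% = $89,609.45.
Line 3 (A-774, Hesay, 1,853 kg, $360,853.22):
Base rate for A-774 is 7% + $2.15/kg.
Origin Hesay qualifies under the Casos–Hesay agreement and A-774 is covered: preferential rate Free applies instead.
Duty = $360,853.22 × 0% = $0.00.
Total = $0.00 + $89,609.45 + $0.00 = $89,609.45.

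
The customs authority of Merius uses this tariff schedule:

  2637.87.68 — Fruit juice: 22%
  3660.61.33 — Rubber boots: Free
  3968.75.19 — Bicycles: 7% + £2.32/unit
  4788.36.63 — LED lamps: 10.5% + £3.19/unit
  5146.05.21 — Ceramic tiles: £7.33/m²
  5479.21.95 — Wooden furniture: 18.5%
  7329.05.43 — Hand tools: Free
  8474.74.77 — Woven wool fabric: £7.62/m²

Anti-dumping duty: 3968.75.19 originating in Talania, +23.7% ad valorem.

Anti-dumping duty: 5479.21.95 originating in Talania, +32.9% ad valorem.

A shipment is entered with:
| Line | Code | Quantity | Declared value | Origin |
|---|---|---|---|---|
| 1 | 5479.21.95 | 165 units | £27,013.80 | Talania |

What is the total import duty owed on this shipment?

Line 1 (5479.21.95, Talania, 165 units, £27,013.80):
Base rate for 5479.21.95 is 18.5%.
Additional duty on 5479.21.95 from Talania: +32.9%. Applied ad valorem rate: 18.5% + 32.9% = 51.4%.
Duty = £27,013.80 × 51.4% = £13,885.09.

£13,885.09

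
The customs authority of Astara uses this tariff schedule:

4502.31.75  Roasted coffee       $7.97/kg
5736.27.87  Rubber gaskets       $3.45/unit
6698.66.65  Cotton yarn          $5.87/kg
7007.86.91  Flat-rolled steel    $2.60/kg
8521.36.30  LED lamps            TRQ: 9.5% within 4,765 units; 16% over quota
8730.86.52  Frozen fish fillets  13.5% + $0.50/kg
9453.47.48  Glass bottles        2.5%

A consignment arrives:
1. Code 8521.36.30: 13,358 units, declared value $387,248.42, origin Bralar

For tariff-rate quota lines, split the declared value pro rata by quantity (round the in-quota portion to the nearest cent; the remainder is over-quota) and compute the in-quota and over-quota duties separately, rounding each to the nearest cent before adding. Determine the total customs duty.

$52,980.82

Line 1 (8521.36.30, Bralar, 13,358 units, $387,248.42):
Code 8521.36.30 is under a tariff-rate quota (threshold 4,765 units). In-quota: 4,765 units at 9.5%; over-quota: 8,593 units at 16%.
Pro-rata value split: in-quota = $387,248.42 × 4,765/13,358 = $138,137.35; over-quota = $387,248.42 − $138,137.35 = $249,111.07.
In-quota duty = $138,137.35 × 9.5% = $13,123.05. Over-quota duty = $249,111.07 × 16% = $39,857.77.
Line duty = $13,123.05 + $39,857.77 = $52,980.82.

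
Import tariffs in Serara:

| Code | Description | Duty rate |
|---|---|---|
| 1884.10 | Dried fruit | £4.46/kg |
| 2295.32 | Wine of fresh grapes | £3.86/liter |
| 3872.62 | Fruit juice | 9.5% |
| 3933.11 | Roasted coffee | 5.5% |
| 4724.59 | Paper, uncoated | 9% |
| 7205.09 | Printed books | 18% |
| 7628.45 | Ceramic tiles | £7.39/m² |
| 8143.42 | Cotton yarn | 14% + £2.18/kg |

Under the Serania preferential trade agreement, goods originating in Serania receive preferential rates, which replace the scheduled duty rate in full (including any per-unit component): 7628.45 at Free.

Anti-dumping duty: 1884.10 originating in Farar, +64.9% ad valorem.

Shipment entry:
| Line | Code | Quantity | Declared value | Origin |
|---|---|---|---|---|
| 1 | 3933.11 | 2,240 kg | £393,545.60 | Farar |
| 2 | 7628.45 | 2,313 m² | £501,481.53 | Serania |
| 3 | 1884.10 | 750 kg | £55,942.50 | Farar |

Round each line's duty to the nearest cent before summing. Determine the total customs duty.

Line 1 (3933.11, Farar, 2,240 kg, £393,545.60):
Base rate for 3933.11 is 5.5%.
Duty = £393,545.60 × 5.5% = £21,645.01.
Line 2 (7628.45, Serania, 2,313 m², £501,481.53):
Base rate for 7628.45 is £7.39/m².
Origin Serania qualifies under the Serara–Serania agreement and 7628.45 is covered: preferential rate Free applies instead.
Duty = £501,481.53 × 0% = £0.00.
Line 3 (1884.10, Farar, 750 kg, £55,942.50):
Base rate for 1884.10 is £4.46/kg.
Additional duty on 1884.10 from Farar: +64.9% ad valorem. Applied ad valorem rate = 64.9%.
Duty = £55,942.50 × 64.9% + 750 × £4.46 = £39,651.68.
Total = £21,645.01 + £0.00 + £39,651.68 = £61,296.69.

£61,296.69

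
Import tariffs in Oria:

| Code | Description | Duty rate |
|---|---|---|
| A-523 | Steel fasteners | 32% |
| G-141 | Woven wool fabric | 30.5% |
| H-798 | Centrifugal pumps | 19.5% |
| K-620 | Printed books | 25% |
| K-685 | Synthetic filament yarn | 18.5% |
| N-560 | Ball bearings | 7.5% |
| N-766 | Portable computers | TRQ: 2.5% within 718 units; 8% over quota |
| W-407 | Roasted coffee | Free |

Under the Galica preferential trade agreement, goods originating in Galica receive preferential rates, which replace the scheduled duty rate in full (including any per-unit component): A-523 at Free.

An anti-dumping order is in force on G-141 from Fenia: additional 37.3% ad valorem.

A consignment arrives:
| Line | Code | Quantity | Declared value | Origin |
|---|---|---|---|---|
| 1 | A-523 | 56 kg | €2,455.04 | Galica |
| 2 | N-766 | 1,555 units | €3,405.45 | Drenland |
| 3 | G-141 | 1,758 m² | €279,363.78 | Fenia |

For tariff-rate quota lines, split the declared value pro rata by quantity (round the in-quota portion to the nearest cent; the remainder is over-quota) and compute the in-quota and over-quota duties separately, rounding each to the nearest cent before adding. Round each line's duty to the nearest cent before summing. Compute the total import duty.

Line 1 (A-523, Galica, 56 kg, €2,455.04):
Base rate for A-523 is 32%.
Origin Galica qualifies under the Oria–Galica agreement and A-523 is covered: preferential rate Free applies instead.
Duty = €2,455.04 × 0% = €0.00.
Line 2 (N-766, Drenland, 1,555 units, €3,405.45):
Code N-766 is under a tariff-rate quota (threshold 718 units). In-quota: 718 units at 2.5%; over-quota: 837 units at 8%.
Pro-rata value split: in-quota = €3,405.45 × 718/1,555 = €1,572.42; over-quota = €3,405.45 − €1,572.42 = €1,833.03.
In-quota duty = €1,572.42 × 2.5% = €39.31. Over-quota duty = €1,833.03 × 8% = €146.64.
Line duty = €39.31 + €146.64 = €185.95.
Line 3 (G-141, Fenia, 1,758 m², €279,363.78):
Base rate for G-141 is 30.5%.
Additional duty on G-141 from Fenia: +37.3%. Applied ad valorem rate: 30.5% + 37.3% = 67.8%.
Duty = €279,363.78 × 67.8% = €189,408.64.
Total = €0.00 + €185.95 + €189,408.64 = €189,594.59.

€189,594.59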